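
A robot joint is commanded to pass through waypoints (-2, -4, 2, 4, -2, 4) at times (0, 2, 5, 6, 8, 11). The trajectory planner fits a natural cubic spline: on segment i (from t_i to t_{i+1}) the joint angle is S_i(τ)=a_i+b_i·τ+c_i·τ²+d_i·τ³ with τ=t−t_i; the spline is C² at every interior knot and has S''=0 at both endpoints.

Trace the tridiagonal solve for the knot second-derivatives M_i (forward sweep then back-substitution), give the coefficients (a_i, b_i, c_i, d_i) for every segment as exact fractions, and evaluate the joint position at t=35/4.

  seg 0: a=-2 b=-512/323 c=0 d=189/1292
  seg 1: a=-4 b=55/323 c=567/646 d=-173/1938
  seg 2: a=2 b=115/38 c=24/323 d=-711/646
  seg 3: a=4 b=-41/323 c=-2085/646 d=1157/1292
  seg 4: a=-2 b=-740/323 c=693/323 d=-77/323
S(35/4) = -53995/20672

Δ: Δ0=-1, Δ1=2, Δ2=2, Δ3=-3, Δ4=2
row 1: diag=10, rhs=18; c'=3/10, d'=9/5
row 2: denom=8−3·3/10=71/10; d'=(0−3·9/5)/(71/10)=-54/71
row 3: denom=6−1·10/71=416/71; d'=(-30−1·-54/71)/(416/71)=-519/104
row 4: denom=10−2·71/208=969/104; d'=(30−2·-519/104)/(969/104)=1386/323
back: M4=1386/323
back: M3=-519/104−71/208·1386/323=-2085/323
back: M2=-54/71−10/71·-2085/323=48/323
back: M1=9/5−3/10·48/323=567/323
M: M0=0, M1=567/323, M2=48/323, M3=-2085/323, M4=1386/323, M5=0
seg 0: a=-2, c=M0/2=0, d=(M1−M0)/(6·2)=189/1292, b=Δ0−h0·(2M0+M1)/6=-512/323
seg 1: a=-4, c=M1/2=567/646, d=(M2−M1)/(6·3)=-173/1938, b=Δ1−h1·(2M1+M2)/6=55/323
seg 2: a=2, c=M2/2=24/323, d=(M3−M2)/(6·1)=-711/646, b=Δ2−h2·(2M2+M3)/6=115/38
seg 3: a=4, c=M3/2=-2085/646, d=(M4−M3)/(6·2)=1157/1292, b=Δ3−h3·(2M3+M4)/6=-41/323
seg 4: a=-2, c=M4/2=693/323, d=(M5−M4)/(6·3)=-77/323, b=Δ4−h4·(2M4+M5)/6=-740/323
t_q=35/4 → seg 4, τ=3/4; S=-2+-740/323·τ+693/323·τ²+-77/323·τ³=-53995/20672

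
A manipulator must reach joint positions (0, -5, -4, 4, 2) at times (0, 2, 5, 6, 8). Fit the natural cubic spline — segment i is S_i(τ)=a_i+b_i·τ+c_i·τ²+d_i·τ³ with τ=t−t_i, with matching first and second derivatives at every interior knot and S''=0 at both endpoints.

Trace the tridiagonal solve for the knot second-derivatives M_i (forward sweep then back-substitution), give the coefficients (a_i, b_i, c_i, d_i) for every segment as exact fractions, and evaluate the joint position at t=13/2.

Δ: Δ0=-5/2, Δ1=1/3, Δ2=8, Δ3=-1
row 1: diag=10, rhs=17; c'=3/10, d'=17/10
row 2: denom=8−3·3/10=71/10; d'=(46−3·17/10)/(71/10)=409/71
row 3: denom=6−1·10/71=416/71; d'=(-54−1·409/71)/(416/71)=-4243/416
back: M3=-4243/416
back: M2=409/71−10/71·-4243/416=1497/208
back: M1=17/10−3/10·1497/208=-191/416
M: M0=0, M1=-191/416, M2=1497/208, M3=-4243/416, M4=0
seg 0: a=0, c=M0/2=0, d=(M1−M0)/(6·2)=-191/4992, b=Δ0−h0·(2M0+M1)/6=-2929/1248
seg 1: a=-5, c=M1/2=-191/832, d=(M2−M1)/(6·3)=245/576, b=Δ1−h1·(2M1+M2)/6=-1751/624
seg 2: a=-4, c=M2/2=1497/416, d=(M3−M2)/(6·1)=-7237/2496, b=Δ2−h2·(2M2+M3)/6=18223/2496
seg 3: a=4, c=M3/2=-4243/832, d=(M4−M3)/(6·2)=4243/4992, b=Δ3−h3·(2M3+M4)/6=3619/624
t_q=13/2 → seg 3, τ=1/2; S=4+3619/624·τ+-4243/832·τ²+4243/4992·τ³=76293/13312

  seg 0: a=0 b=-2929/1248 c=0 d=-191/4992
  seg 1: a=-5 b=-1751/624 c=-191/832 d=245/576
  seg 2: a=-4 b=18223/2496 c=1497/416 d=-7237/2496
  seg 3: a=4 b=3619/624 c=-4243/832 d=4243/4992
S(13/2) = 76293/13312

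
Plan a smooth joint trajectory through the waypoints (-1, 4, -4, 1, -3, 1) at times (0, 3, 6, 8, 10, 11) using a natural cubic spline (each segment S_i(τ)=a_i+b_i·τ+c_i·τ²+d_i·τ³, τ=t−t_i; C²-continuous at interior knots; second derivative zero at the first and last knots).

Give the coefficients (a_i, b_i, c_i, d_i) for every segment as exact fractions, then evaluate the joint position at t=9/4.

  seg 0: a=-1 b=1318/383 c=0 d=-2039/10341
  seg 1: a=4 b=-721/383 c=-2039/1149 d=5216/10341
  seg 2: a=-4 b=417/383 c=1059/383 d=-3155/3064
  seg 3: a=1 b=-159/766 c=-5229/1532 d=482/383
  seg 4: a=-3 b=951/766 c=6339/1532 d=-2113/1532
S(9/4) = 110227/24512

Δ: Δ0=5/3, Δ1=-8/3, Δ2=5/2, Δ3=-2, Δ4=4
row 1: diag=12, rhs=-26; c'=1/4, d'=-13/6
row 2: denom=10−3·1/4=37/4; d'=(31−3·-13/6)/(37/4)=150/37
row 3: denom=8−2·8/37=280/37; d'=(-27−2·150/37)/(280/37)=-1299/280
row 4: denom=6−2·37/140=383/70; d'=(36−2·-1299/280)/(383/70)=6339/766
back: M4=6339/766
back: M3=-1299/280−37/140·6339/766=-5229/766
back: M2=150/37−8/37·-5229/766=2118/383
back: M1=-13/6−1/4·2118/383=-4078/1149
M: M0=0, M1=-4078/1149, M2=2118/383, M3=-5229/766, M4=6339/766, M5=0
seg 0: a=-1, c=M0/2=0, d=(M1−M0)/(6·3)=-2039/10341, b=Δ0−h0·(2M0+M1)/6=1318/383
seg 1: a=4, c=M1/2=-2039/1149, d=(M2−M1)/(6·3)=5216/10341, b=Δ1−h1·(2M1+M2)/6=-721/383
seg 2: a=-4, c=M2/2=1059/383, d=(M3−M2)/(6·2)=-3155/3064, b=Δ2−h2·(2M2+M3)/6=417/383
seg 3: a=1, c=M3/2=-5229/1532, d=(M4−M3)/(6·2)=482/383, b=Δ3−h3·(2M3+M4)/6=-159/766
seg 4: a=-3, c=M4/2=6339/1532, d=(M5−M4)/(6·1)=-2113/1532, b=Δ4−h4·(2M4+M5)/6=951/766
t_q=9/4 → seg 0, τ=9/4; S=-1+1318/383·τ+0·τ²+-2039/10341·τ³=110227/24512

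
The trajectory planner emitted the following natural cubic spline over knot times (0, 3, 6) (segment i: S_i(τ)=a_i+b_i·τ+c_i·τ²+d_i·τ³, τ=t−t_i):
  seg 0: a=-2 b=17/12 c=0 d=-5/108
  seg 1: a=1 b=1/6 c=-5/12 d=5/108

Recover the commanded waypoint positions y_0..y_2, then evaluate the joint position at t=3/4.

y_0 = S_0(0) = a_0 = -2
y_1 = S_1(0) = a_1 = 1
y_2 = S_1(3) = -1
t_q=3/4 is in segment 0 (τ=3/4); S_0(τ)=-245/256

y_0=-2 y_1=1 y_2=-1
S(3/4) = -245/256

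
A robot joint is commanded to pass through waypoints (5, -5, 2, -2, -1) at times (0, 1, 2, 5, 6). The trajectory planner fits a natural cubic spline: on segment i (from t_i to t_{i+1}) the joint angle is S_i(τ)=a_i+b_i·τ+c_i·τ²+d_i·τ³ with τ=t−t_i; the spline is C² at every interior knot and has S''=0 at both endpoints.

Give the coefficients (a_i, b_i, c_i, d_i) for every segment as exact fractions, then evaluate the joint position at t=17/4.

Δ: Δ0=-10, Δ1=7, Δ2=-4/3, Δ3=1
row 1: diag=4, rhs=102; c'=1/4, d'=51/2
row 2: denom=8−1·1/4=31/4; d'=(-50−1·51/2)/(31/4)=-302/31
row 3: denom=8−3·12/31=212/31; d'=(14−3·-302/31)/(212/31)=335/53
back: M3=335/53
back: M2=-302/31−12/31·335/53=-646/53
back: M1=51/2−1/4·-646/53=1513/53
M: M0=0, M1=1513/53, M2=-646/53, M3=335/53, M4=0
seg 0: a=5, c=M0/2=0, d=(M1−M0)/(6·1)=1513/318, b=Δ0−h0·(2M0+M1)/6=-4693/318
seg 1: a=-5, c=M1/2=1513/106, d=(M2−M1)/(6·1)=-2159/318, b=Δ1−h1·(2M1+M2)/6=-77/159
seg 2: a=2, c=M2/2=-323/53, d=(M3−M2)/(6·3)=109/106, b=Δ2−h2·(2M2+M3)/6=2447/318
seg 3: a=-2, c=M3/2=335/106, d=(M4−M3)/(6·1)=-335/318, b=Δ3−h3·(2M3+M4)/6=-176/159
t_q=17/4 → seg 2, τ=9/4; S=2+2447/318·τ+-323/53·τ²+109/106·τ³=1181/6784

  seg 0: a=5 b=-4693/318 c=0 d=1513/318
  seg 1: a=-5 b=-77/159 c=1513/106 d=-2159/318
  seg 2: a=2 b=2447/318 c=-323/53 d=109/106
  seg 3: a=-2 b=-176/159 c=335/106 d=-335/318
S(17/4) = 1181/6784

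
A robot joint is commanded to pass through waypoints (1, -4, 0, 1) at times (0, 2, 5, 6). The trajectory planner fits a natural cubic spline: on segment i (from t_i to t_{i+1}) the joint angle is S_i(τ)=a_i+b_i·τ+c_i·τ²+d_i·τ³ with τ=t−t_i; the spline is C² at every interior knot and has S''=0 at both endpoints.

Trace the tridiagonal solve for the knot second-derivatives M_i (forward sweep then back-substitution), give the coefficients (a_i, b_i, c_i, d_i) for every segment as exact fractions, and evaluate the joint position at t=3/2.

Δ: Δ0=-5/2, Δ1=4/3, Δ2=1
row 1: diag=10, rhs=23; c'=3/10, d'=23/10
row 2: denom=8−3·3/10=71/10; d'=(-2−3·23/10)/(71/10)=-89/71
back: M2=-89/71
back: M1=23/10−3/10·-89/71=190/71
M: M0=0, M1=190/71, M2=-89/71, M3=0
seg 0: a=1, c=M0/2=0, d=(M1−M0)/(6·2)=95/426, b=Δ0−h0·(2M0+M1)/6=-1445/426
seg 1: a=-4, c=M1/2=95/71, d=(M2−M1)/(6·3)=-31/142, b=Δ1−h1·(2M1+M2)/6=-305/426
seg 2: a=0, c=M2/2=-89/142, d=(M3−M2)/(6·1)=89/426, b=Δ2−h2·(2M2+M3)/6=302/213
t_q=3/2 → seg 0, τ=3/2; S=1+-1445/426·τ+0·τ²+95/426·τ³=-3789/1136

  seg 0: a=1 b=-1445/426 c=0 d=95/426
  seg 1: a=-4 b=-305/426 c=95/71 d=-31/142
  seg 2: a=0 b=302/213 c=-89/142 d=89/426
S(3/2) = -3789/1136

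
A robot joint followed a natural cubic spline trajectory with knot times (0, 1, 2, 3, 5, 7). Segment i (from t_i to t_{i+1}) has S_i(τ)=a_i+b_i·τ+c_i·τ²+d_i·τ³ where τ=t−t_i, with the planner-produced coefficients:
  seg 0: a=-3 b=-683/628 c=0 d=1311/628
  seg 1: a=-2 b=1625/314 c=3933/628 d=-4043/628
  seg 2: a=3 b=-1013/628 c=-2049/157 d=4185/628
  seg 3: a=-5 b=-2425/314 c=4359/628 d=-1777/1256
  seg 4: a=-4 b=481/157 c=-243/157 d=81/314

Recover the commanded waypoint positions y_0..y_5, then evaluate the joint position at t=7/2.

y_0=-3 y_1=-2 y_2=3 y_3=-5 y_4=-4 y_5=-2
S(7/2) = -73381/10048

y_0 = S_0(0) = a_0 = -3
y_1 = S_1(0) = a_1 = -2
y_2 = S_2(0) = a_2 = 3
y_3 = S_3(0) = a_3 = -5
y_4 = S_4(0) = a_4 = -4
y_5 = S_4(2) = -2
t_q=7/2 is in segment 3 (τ=1/2); S_3(τ)=-73381/10048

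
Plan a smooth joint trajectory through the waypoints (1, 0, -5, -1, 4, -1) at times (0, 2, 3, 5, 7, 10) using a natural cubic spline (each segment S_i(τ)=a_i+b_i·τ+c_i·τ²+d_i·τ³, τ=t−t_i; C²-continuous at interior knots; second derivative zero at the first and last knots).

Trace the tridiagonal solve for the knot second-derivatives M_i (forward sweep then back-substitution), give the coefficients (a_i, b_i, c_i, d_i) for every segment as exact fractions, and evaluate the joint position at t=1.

Δ: Δ0=-1/2, Δ1=-5, Δ2=2, Δ3=5/2, Δ4=-5/3
row 1: diag=6, rhs=-27; c'=1/6, d'=-9/2
row 2: denom=6−1·1/6=35/6; d'=(42−1·-9/2)/(35/6)=279/35
row 3: denom=8−2·12/35=256/35; d'=(3−2·279/35)/(256/35)=-453/256
row 4: denom=10−2·35/128=605/64; d'=(-25−2·-453/256)/(605/64)=-2747/1210
back: M4=-2747/1210
back: M3=-453/256−35/128·-2747/1210=-139/121
back: M2=279/35−12/35·-139/121=5061/605
back: M1=-9/2−1/6·5061/605=-3566/605
M: M0=0, M1=-3566/605, M2=5061/605, M3=-139/121, M4=-2747/1210, M5=0
seg 0: a=1, c=M0/2=0, d=(M1−M0)/(6·2)=-1783/3630, b=Δ0−h0·(2M0+M1)/6=5317/3630
seg 1: a=0, c=M1/2=-1783/605, d=(M2−M1)/(6·1)=8627/3630, b=Δ1−h1·(2M1+M2)/6=-16079/3630
seg 2: a=-5, c=M2/2=5061/1210, d=(M3−M2)/(6·2)=-1439/1815, b=Δ2−h2·(2M2+M3)/6=-527/165
seg 3: a=-1, c=M3/2=-139/242, d=(M4−M3)/(6·2)=-1357/14520, b=Δ3−h3·(2M3+M4)/6=7301/1815
seg 4: a=4, c=M4/2=-2747/2420, d=(M5−M4)/(6·3)=2747/21780, b=Δ4−h4·(2M4+M5)/6=2191/3630
t_q=1 → seg 0, τ=1; S=1+5317/3630·τ+0·τ²+-1783/3630·τ³=1194/605

  seg 0: a=1 b=5317/3630 c=0 d=-1783/3630
  seg 1: a=0 b=-16079/3630 c=-1783/605 d=8627/3630
  seg 2: a=-5 b=-527/165 c=5061/1210 d=-1439/1815
  seg 3: a=-1 b=7301/1815 c=-139/242 d=-1357/14520
  seg 4: a=4 b=2191/3630 c=-2747/2420 d=2747/21780
S(1) = 1194/605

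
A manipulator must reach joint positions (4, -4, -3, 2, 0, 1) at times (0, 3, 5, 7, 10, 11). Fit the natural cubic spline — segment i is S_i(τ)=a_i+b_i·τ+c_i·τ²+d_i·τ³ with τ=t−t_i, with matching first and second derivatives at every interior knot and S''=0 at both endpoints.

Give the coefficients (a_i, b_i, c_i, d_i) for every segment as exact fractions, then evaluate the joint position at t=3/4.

  seg 0: a=4 b=-1451/423 c=0 d=323/3807
  seg 1: a=-4 b=-482/423 c=323/423 d=95/3384
  seg 2: a=-3 b=635/282 c=1577/1692 d=-1367/3384
  seg 3: a=2 b=479/423 c=-631/423 d=1132/3807
  seg 4: a=0 b=89/423 c=167/141 d=-167/423
S(3/4) = 4401/3008

Δ: Δ0=-8/3, Δ1=1/2, Δ2=5/2, Δ3=-2/3, Δ4=1
row 1: diag=10, rhs=19; c'=1/5, d'=19/10
row 2: denom=8−2·1/5=38/5; d'=(12−2·19/10)/(38/5)=41/38
row 3: denom=10−2·5/19=180/19; d'=(-19−2·41/38)/(180/19)=-67/30
row 4: denom=8−3·19/60=141/20; d'=(10−3·-67/30)/(141/20)=334/141
back: M4=334/141
back: M3=-67/30−19/60·334/141=-1262/423
back: M2=41/38−5/19·-1262/423=1577/846
back: M1=19/10−1/5·1577/846=646/423
M: M0=0, M1=646/423, M2=1577/846, M3=-1262/423, M4=334/141, M5=0
seg 0: a=4, c=M0/2=0, d=(M1−M0)/(6·3)=323/3807, b=Δ0−h0·(2M0+M1)/6=-1451/423
seg 1: a=-4, c=M1/2=323/423, d=(M2−M1)/(6·2)=95/3384, b=Δ1−h1·(2M1+M2)/6=-482/423
seg 2: a=-3, c=M2/2=1577/1692, d=(M3−M2)/(6·2)=-1367/3384, b=Δ2−h2·(2M2+M3)/6=635/282
seg 3: a=2, c=M3/2=-631/423, d=(M4−M3)/(6·3)=1132/3807, b=Δ3−h3·(2M3+M4)/6=479/423
seg 4: a=0, c=M4/2=167/141, d=(M5−M4)/(6·1)=-167/423, b=Δ4−h4·(2M4+M5)/6=89/423
t_q=3/4 → seg 0, τ=3/4; S=4+-1451/423·τ+0·τ²+323/3807·τ³=4401/3008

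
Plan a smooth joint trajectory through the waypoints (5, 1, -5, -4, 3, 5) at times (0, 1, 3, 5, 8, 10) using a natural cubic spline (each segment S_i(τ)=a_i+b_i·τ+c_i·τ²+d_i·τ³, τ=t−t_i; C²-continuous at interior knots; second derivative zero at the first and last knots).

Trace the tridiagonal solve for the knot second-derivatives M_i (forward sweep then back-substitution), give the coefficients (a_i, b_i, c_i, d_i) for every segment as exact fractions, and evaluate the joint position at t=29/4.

Δ: Δ0=-4, Δ1=-3, Δ2=1/2, Δ3=7/3, Δ4=1
row 1: diag=6, rhs=6; c'=1/3, d'=1
row 2: denom=8−2·1/3=22/3; d'=(21−2·1)/(22/3)=57/22
row 3: denom=10−2·3/11=104/11; d'=(11−2·57/22)/(104/11)=8/13
row 4: denom=10−3·33/104=941/104; d'=(-8−3·8/13)/(941/104)=-1024/941
back: M4=-1024/941
back: M3=8/13−33/104·-1024/941=904/941
back: M2=57/22−3/11·904/941=4383/1882
back: M1=1−1/3·4383/1882=421/1882
M: M0=0, M1=421/1882, M2=4383/1882, M3=904/941, M4=-1024/941, M5=0
seg 0: a=5, c=M0/2=0, d=(M1−M0)/(6·1)=421/11292, b=Δ0−h0·(2M0+M1)/6=-45589/11292
seg 1: a=1, c=M1/2=421/3764, d=(M2−M1)/(6·2)=1981/11292, b=Δ1−h1·(2M1+M2)/6=-22163/5646
seg 2: a=-5, c=M2/2=4383/3764, d=(M3−M2)/(6·2)=-2575/22584, b=Δ2−h2·(2M2+M3)/6=-7751/5646
seg 3: a=-4, c=M3/2=452/941, d=(M4−M3)/(6·3)=-964/8469, b=Δ3−h3·(2M3+M4)/6=5411/2823
seg 4: a=3, c=M4/2=-512/941, d=(M5−M4)/(6·2)=256/2823, b=Δ4−h4·(2M4+M5)/6=4871/2823
t_q=29/4 → seg 3, τ=9/4; S=-4+5411/2823·τ+452/941·τ²+-964/8469·τ³=21799/15056

  seg 0: a=5 b=-45589/11292 c=0 d=421/11292
  seg 1: a=1 b=-22163/5646 c=421/3764 d=1981/11292
  seg 2: a=-5 b=-7751/5646 c=4383/3764 d=-2575/22584
  seg 3: a=-4 b=5411/2823 c=452/941 d=-964/8469
  seg 4: a=3 b=4871/2823 c=-512/941 d=256/2823
S(29/4) = 21799/15056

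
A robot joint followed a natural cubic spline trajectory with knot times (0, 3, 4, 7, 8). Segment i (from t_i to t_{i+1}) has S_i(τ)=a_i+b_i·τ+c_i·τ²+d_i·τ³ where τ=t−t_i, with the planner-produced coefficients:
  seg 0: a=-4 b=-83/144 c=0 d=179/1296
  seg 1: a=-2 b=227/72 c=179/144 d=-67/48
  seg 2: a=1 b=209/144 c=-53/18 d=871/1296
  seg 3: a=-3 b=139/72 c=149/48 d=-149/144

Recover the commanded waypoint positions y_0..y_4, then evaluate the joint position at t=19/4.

y_0 = S_0(0) = a_0 = -4
y_1 = S_1(0) = a_1 = -2
y_2 = S_2(0) = a_2 = 1
y_3 = S_3(0) = a_3 = -3
y_4 = S_3(1) = 1
t_q=19/4 is in segment 2 (τ=3/4); S_2(τ)=733/1024

y_0=-4 y_1=-2 y_2=1 y_3=-3 y_4=1
S(19/4) = 733/1024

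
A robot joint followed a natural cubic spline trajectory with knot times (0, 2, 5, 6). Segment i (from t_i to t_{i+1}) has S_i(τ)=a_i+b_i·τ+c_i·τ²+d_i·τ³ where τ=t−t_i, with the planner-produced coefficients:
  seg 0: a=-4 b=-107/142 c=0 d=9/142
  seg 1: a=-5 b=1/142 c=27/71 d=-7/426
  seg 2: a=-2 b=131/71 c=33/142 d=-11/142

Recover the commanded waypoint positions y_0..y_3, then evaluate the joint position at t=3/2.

y_0 = S_0(0) = a_0 = -4
y_1 = S_1(0) = a_1 = -5
y_2 = S_2(0) = a_2 = -2
y_3 = S_2(1) = 0
t_q=3/2 is in segment 0 (τ=3/2); S_0(τ)=-5585/1136

y_0=-4 y_1=-5 y_2=-2 y_3=0
S(3/2) = -5585/1136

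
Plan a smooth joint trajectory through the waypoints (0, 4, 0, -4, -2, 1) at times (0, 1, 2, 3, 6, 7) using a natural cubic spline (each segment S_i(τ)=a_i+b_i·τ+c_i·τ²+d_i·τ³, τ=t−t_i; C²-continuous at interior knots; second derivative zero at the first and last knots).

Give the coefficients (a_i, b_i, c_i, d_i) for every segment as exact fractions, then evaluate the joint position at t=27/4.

Δ: Δ0=4, Δ1=-4, Δ2=-4, Δ3=2/3, Δ4=3
row 1: diag=4, rhs=-48; c'=1/4, d'=-12
row 2: denom=4−1·1/4=15/4; d'=(0−1·-12)/(15/4)=16/5
row 3: denom=8−1·4/15=116/15; d'=(28−1·16/5)/(116/15)=93/29
row 4: denom=8−3·45/116=793/116; d'=(14−3·93/29)/(793/116)=508/793
back: M4=508/793
back: M3=93/29−45/116·508/793=2346/793
back: M2=16/5−4/15·2346/793=1912/793
back: M1=-12−1/4·1912/793=-9994/793
M: M0=0, M1=-9994/793, M2=1912/793, M3=2346/793, M4=508/793, M5=0
seg 0: a=0, c=M0/2=0, d=(M1−M0)/(6·1)=-4997/2379, b=Δ0−h0·(2M0+M1)/6=14513/2379
seg 1: a=4, c=M1/2=-4997/793, d=(M2−M1)/(6·1)=5953/2379, b=Δ1−h1·(2M1+M2)/6=-478/2379
seg 2: a=0, c=M2/2=956/793, d=(M3−M2)/(6·1)=217/2379, b=Δ2−h2·(2M2+M3)/6=-12601/2379
seg 3: a=-4, c=M3/2=1173/793, d=(M4−M3)/(6·3)=-919/7137, b=Δ3−h3·(2M3+M4)/6=-478/183
seg 4: a=-2, c=M4/2=254/793, d=(M5−M4)/(6·1)=-254/2379, b=Δ4−h4·(2M4+M5)/6=6629/2379
t_q=27/4 → seg 4, τ=3/4; S=-2+6629/2379·τ+254/793·τ²+-254/2379·τ³=5709/25376

  seg 0: a=0 b=14513/2379 c=0 d=-4997/2379
  seg 1: a=4 b=-478/2379 c=-4997/793 d=5953/2379
  seg 2: a=0 b=-12601/2379 c=956/793 d=217/2379
  seg 3: a=-4 b=-478/183 c=1173/793 d=-919/7137
  seg 4: a=-2 b=6629/2379 c=254/793 d=-254/2379
S(27/4) = 5709/25376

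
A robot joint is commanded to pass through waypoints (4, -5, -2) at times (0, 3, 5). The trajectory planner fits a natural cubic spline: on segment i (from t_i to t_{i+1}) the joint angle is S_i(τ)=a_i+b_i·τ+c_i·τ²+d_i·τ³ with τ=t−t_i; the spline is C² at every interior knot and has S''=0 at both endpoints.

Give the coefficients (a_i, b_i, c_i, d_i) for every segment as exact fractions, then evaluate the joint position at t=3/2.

  seg 0: a=4 b=-87/20 c=0 d=3/20
  seg 1: a=-5 b=-3/10 c=27/20 d=-9/40
S(3/2) = -323/160

Δ: Δ0=-3, Δ1=3/2
row 1: diag=10, rhs=27; c'=1/5, d'=27/10
back: M1=27/10
M: M0=0, M1=27/10, M2=0
seg 0: a=4, c=M0/2=0, d=(M1−M0)/(6·3)=3/20, b=Δ0−h0·(2M0+M1)/6=-87/20
seg 1: a=-5, c=M1/2=27/20, d=(M2−M1)/(6·2)=-9/40, b=Δ1−h1·(2M1+M2)/6=-3/10
t_q=3/2 → seg 0, τ=3/2; S=4+-87/20·τ+0·τ²+3/20·τ³=-323/160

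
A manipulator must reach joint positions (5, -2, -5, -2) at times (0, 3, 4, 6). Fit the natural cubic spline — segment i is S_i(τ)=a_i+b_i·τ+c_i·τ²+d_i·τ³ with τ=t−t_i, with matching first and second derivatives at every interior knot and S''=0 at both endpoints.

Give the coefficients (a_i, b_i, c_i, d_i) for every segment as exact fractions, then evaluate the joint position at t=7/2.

  seg 0: a=5 b=-505/282 c=0 d=-17/282
  seg 1: a=-2 b=-482/141 c=-51/94 d=271/282
  seg 2: a=-5 b=-457/282 c=110/47 d=-55/141
S(7/2) = -2801/752

Δ: Δ0=-7/3, Δ1=-3, Δ2=3/2
row 1: diag=8, rhs=-4; c'=1/8, d'=-1/2
row 2: denom=6−1·1/8=47/8; d'=(27−1·-1/2)/(47/8)=220/47
back: M2=220/47
back: M1=-1/2−1/8·220/47=-51/47
M: M0=0, M1=-51/47, M2=220/47, M3=0
seg 0: a=5, c=M0/2=0, d=(M1−M0)/(6·3)=-17/282, b=Δ0−h0·(2M0+M1)/6=-505/282
seg 1: a=-2, c=M1/2=-51/94, d=(M2−M1)/(6·1)=271/282, b=Δ1−h1·(2M1+M2)/6=-482/141
seg 2: a=-5, c=M2/2=110/47, d=(M3−M2)/(6·2)=-55/141, b=Δ2−h2·(2M2+M3)/6=-457/282
t_q=7/2 → seg 1, τ=1/2; S=-2+-482/141·τ+-51/94·τ²+271/282·τ³=-2801/752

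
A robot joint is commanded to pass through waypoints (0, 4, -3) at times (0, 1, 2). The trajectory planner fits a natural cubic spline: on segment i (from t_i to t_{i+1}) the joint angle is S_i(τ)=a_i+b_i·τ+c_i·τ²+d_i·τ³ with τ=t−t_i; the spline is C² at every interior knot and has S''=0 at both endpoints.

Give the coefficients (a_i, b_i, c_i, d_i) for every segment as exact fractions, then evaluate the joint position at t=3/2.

Δ: Δ0=4, Δ1=-7
row 1: diag=4, rhs=-66; c'=1/4, d'=-33/2
back: M1=-33/2
M: M0=0, M1=-33/2, M2=0
seg 0: a=0, c=M0/2=0, d=(M1−M0)/(6·1)=-11/4, b=Δ0−h0·(2M0+M1)/6=27/4
seg 1: a=4, c=M1/2=-33/4, d=(M2−M1)/(6·1)=11/4, b=Δ1−h1·(2M1+M2)/6=-3/2
t_q=3/2 → seg 1, τ=1/2; S=4+-3/2·τ+-33/4·τ²+11/4·τ³=49/32

  seg 0: a=0 b=27/4 c=0 d=-11/4
  seg 1: a=4 b=-3/2 c=-33/4 d=11/4
S(3/2) = 49/32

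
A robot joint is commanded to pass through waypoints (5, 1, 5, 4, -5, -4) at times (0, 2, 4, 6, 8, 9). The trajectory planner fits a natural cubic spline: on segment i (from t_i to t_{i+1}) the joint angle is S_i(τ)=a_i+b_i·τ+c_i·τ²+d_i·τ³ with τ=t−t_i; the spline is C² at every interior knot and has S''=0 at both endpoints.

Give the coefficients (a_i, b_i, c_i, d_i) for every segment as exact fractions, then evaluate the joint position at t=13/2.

Δ: Δ0=-2, Δ1=2, Δ2=-1/2, Δ3=-9/2, Δ4=1
row 1: diag=8, rhs=24; c'=1/4, d'=3
row 2: denom=8−2·1/4=15/2; d'=(-15−2·3)/(15/2)=-14/5
row 3: denom=8−2·4/15=112/15; d'=(-24−2·-14/5)/(112/15)=-69/28
row 4: denom=6−2·15/56=153/28; d'=(33−2·-69/28)/(153/28)=118/17
back: M4=118/17
back: M3=-69/28−15/56·118/17=-147/34
back: M2=-14/5−4/15·-147/34=-28/17
back: M1=3−1/4·-28/17=58/17
M: M0=0, M1=58/17, M2=-28/17, M3=-147/34, M4=118/17, M5=0
seg 0: a=5, c=M0/2=0, d=(M1−M0)/(6·2)=29/102, b=Δ0−h0·(2M0+M1)/6=-160/51
seg 1: a=1, c=M1/2=29/17, d=(M2−M1)/(6·2)=-43/102, b=Δ1−h1·(2M1+M2)/6=14/51
seg 2: a=5, c=M2/2=-14/17, d=(M3−M2)/(6·2)=-91/408, b=Δ2−h2·(2M2+M3)/6=104/51
seg 3: a=4, c=M3/2=-147/68, d=(M4−M3)/(6·2)=383/408, b=Δ3−h3·(2M3+M4)/6=-401/102
seg 4: a=-5, c=M4/2=59/17, d=(M5−M4)/(6·1)=-59/51, b=Δ4−h4·(2M4+M5)/6=-67/51
t_q=13/2 → seg 3, τ=1/2; S=4+-401/102·τ+-147/68·τ²+383/408·τ³=1753/1088

  seg 0: a=5 b=-160/51 c=0 d=29/102
  seg 1: a=1 b=14/51 c=29/17 d=-43/102
  seg 2: a=5 b=104/51 c=-14/17 d=-91/408
  seg 3: a=4 b=-401/102 c=-147/68 d=383/408
  seg 4: a=-5 b=-67/51 c=59/17 d=-59/51
S(13/2) = 1753/1088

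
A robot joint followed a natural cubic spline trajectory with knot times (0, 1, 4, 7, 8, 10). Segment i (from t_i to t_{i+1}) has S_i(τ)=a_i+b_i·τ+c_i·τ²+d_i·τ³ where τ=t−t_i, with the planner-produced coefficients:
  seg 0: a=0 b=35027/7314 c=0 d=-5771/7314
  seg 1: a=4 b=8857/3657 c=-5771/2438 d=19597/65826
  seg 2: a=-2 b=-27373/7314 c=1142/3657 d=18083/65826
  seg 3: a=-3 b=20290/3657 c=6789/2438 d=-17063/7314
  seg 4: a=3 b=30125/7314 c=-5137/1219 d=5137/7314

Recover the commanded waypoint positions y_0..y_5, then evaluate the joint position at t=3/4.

y_0=0 y_1=4 y_2=-2 y_3=-3 y_4=3 y_5=0
S(3/4) = 508493/156032

y_0 = S_0(0) = a_0 = 0
y_1 = S_1(0) = a_1 = 4
y_2 = S_2(0) = a_2 = -2
y_3 = S_3(0) = a_3 = -3
y_4 = S_4(0) = a_4 = 3
y_5 = S_4(2) = 0
t_q=3/4 is in segment 0 (τ=3/4); S_0(τ)=508493/156032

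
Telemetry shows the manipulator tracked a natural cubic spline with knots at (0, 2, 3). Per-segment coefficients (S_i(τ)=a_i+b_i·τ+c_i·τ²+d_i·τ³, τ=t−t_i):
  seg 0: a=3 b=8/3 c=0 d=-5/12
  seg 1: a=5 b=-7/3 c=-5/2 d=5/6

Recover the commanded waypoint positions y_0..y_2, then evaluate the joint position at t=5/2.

y_0=3 y_1=5 y_2=1
S(5/2) = 53/16

y_0 = S_0(0) = a_0 = 3
y_1 = S_1(0) = a_1 = 5
y_2 = S_1(1) = 1
t_q=5/2 is in segment 1 (τ=1/2); S_1(τ)=53/16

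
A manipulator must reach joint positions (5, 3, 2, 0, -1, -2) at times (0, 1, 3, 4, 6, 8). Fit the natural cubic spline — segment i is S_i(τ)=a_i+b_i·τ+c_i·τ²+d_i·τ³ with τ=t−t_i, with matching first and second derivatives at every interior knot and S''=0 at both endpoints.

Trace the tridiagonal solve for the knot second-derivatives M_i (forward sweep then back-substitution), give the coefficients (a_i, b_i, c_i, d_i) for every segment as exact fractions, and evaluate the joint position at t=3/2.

  seg 0: a=5 b=-163/68 c=0 d=27/68
  seg 1: a=3 b=-41/34 c=81/68 d=-57/136
  seg 2: a=2 b=-25/17 c=-45/34 d=27/34
  seg 3: a=0 b=-59/34 c=18/17 d=-15/68
  seg 4: a=-1 b=-5/34 c=-9/34 d=3/68
S(3/2) = 2875/1088

Δ: Δ0=-2, Δ1=-1/2, Δ2=-2, Δ3=-1/2, Δ4=-1/2
row 1: diag=6, rhs=9; c'=1/3, d'=3/2
row 2: denom=6−2·1/3=16/3; d'=(-9−2·3/2)/(16/3)=-9/4
row 3: denom=6−1·3/16=93/16; d'=(9−1·-9/4)/(93/16)=60/31
row 4: denom=8−2·32/93=680/93; d'=(0−2·60/31)/(680/93)=-9/17
back: M4=-9/17
back: M3=60/31−32/93·-9/17=36/17
back: M2=-9/4−3/16·36/17=-45/17
back: M1=3/2−1/3·-45/17=81/34
M: M0=0, M1=81/34, M2=-45/17, M3=36/17, M4=-9/17, M5=0
seg 0: a=5, c=M0/2=0, d=(M1−M0)/(6·1)=27/68, b=Δ0−h0·(2M0+M1)/6=-163/68
seg 1: a=3, c=M1/2=81/68, d=(M2−M1)/(6·2)=-57/136, b=Δ1−h1·(2M1+M2)/6=-41/34
seg 2: a=2, c=M2/2=-45/34, d=(M3−M2)/(6·1)=27/34, b=Δ2−h2·(2M2+M3)/6=-25/17
seg 3: a=0, c=M3/2=18/17, d=(M4−M3)/(6·2)=-15/68, b=Δ3−h3·(2M3+M4)/6=-59/34
seg 4: a=-1, c=M4/2=-9/34, d=(M5−M4)/(6·2)=3/68, b=Δ4−h4·(2M4+M5)/6=-5/34
t_q=3/2 → seg 1, τ=1/2; S=3+-41/34·τ+81/68·τ²+-57/136·τ³=2875/1088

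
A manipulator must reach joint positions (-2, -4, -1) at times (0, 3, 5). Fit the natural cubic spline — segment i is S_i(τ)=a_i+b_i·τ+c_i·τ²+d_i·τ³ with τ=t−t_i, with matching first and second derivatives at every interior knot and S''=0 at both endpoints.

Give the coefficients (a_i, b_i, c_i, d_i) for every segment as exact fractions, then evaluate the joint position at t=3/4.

Δ: Δ0=-2/3, Δ1=3/2
row 1: diag=10, rhs=13; c'=1/5, d'=13/10
back: M1=13/10
M: M0=0, M1=13/10, M2=0
seg 0: a=-2, c=M0/2=0, d=(M1−M0)/(6·3)=13/180, b=Δ0−h0·(2M0+M1)/6=-79/60
seg 1: a=-4, c=M1/2=13/20, d=(M2−M1)/(6·2)=-13/120, b=Δ1−h1·(2M1+M2)/6=19/30
t_q=3/4 → seg 0, τ=3/4; S=-2+-79/60·τ+0·τ²+13/180·τ³=-757/256

  seg 0: a=-2 b=-79/60 c=0 d=13/180
  seg 1: a=-4 b=19/30 c=13/20 d=-13/120
S(3/4) = -757/256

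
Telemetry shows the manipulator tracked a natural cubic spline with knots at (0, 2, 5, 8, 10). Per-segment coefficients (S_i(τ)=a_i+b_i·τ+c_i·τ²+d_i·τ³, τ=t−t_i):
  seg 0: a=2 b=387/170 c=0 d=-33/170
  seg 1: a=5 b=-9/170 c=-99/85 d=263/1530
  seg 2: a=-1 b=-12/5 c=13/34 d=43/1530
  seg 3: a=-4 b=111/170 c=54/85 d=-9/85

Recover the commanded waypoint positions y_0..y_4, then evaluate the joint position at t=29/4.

y_0 = S_0(0) = a_0 = 2
y_1 = S_1(0) = a_1 = 5
y_2 = S_2(0) = a_2 = -1
y_3 = S_3(0) = a_3 = -4
y_4 = S_3(2) = -1
t_q=29/4 is in segment 2 (τ=9/4); S_2(τ)=-45089/10880

y_0=2 y_1=5 y_2=-1 y_3=-4 y_4=-1
S(29/4) = -45089/10880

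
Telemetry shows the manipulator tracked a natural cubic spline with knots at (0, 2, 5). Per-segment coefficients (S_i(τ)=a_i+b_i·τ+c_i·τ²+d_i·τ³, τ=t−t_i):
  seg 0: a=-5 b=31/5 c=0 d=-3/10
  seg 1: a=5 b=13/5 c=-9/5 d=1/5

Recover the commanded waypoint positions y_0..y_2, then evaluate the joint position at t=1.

y_0 = S_0(0) = a_0 = -5
y_1 = S_1(0) = a_1 = 5
y_2 = S_1(3) = 2
t_q=1 is in segment 0 (τ=1); S_0(τ)=9/10

y_0=-5 y_1=5 y_2=2
S(1) = 9/10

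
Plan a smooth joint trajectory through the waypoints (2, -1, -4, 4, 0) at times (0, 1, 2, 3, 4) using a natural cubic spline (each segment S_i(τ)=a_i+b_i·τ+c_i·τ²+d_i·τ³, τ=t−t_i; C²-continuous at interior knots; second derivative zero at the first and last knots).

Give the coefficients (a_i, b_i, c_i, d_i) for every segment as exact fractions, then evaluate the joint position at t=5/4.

Δ: Δ0=-3, Δ1=-3, Δ2=8, Δ3=-4
row 1: diag=4, rhs=0; c'=1/4, d'=0
row 2: denom=4−1·1/4=15/4; d'=(66−1·0)/(15/4)=88/5
row 3: denom=4−1·4/15=56/15; d'=(-72−1·88/5)/(56/15)=-24
back: M3=-24
back: M2=88/5−4/15·-24=24
back: M1=0−1/4·24=-6
M: M0=0, M1=-6, M2=24, M3=-24, M4=0
seg 0: a=2, c=M0/2=0, d=(M1−M0)/(6·1)=-1, b=Δ0−h0·(2M0+M1)/6=-2
seg 1: a=-1, c=M1/2=-3, d=(M2−M1)/(6·1)=5, b=Δ1−h1·(2M1+M2)/6=-5
seg 2: a=-4, c=M2/2=12, d=(M3−M2)/(6·1)=-8, b=Δ2−h2·(2M2+M3)/6=4
seg 3: a=4, c=M3/2=-12, d=(M4−M3)/(6·1)=4, b=Δ3−h3·(2M3+M4)/6=4
t_q=5/4 → seg 1, τ=1/4; S=-1+-5·τ+-3·τ²+5·τ³=-151/64

  seg 0: a=2 b=-2 c=0 d=-1
  seg 1: a=-1 b=-5 c=-3 d=5
  seg 2: a=-4 b=4 c=12 d=-8
  seg 3: a=4 b=4 c=-12 d=4
S(5/4) = -151/64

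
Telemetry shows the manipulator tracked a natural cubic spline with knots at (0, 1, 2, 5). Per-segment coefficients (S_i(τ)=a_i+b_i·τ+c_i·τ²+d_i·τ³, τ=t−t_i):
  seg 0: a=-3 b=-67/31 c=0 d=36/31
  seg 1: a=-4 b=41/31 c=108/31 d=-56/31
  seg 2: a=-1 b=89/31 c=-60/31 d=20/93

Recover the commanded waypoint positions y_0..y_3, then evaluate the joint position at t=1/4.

y_0 = S_0(0) = a_0 = -3
y_1 = S_1(0) = a_1 = -4
y_2 = S_2(0) = a_2 = -1
y_3 = S_2(3) = -4
t_q=1/4 is in segment 0 (τ=1/4); S_0(τ)=-1747/496

y_0=-3 y_1=-4 y_2=-1 y_3=-4
S(1/4) = -1747/496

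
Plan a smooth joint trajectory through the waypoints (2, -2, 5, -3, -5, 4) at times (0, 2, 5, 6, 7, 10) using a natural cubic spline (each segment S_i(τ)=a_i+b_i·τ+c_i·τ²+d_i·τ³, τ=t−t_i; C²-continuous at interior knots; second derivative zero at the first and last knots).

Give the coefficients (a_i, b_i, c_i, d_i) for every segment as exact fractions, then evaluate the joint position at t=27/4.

Δ: Δ0=-2, Δ1=7/3, Δ2=-8, Δ3=-2, Δ4=3
row 1: diag=10, rhs=26; c'=3/10, d'=13/5
row 2: denom=8−3·3/10=71/10; d'=(-62−3·13/5)/(71/10)=-698/71
row 3: denom=4−1·10/71=274/71; d'=(36−1·-698/71)/(274/71)=1627/137
row 4: denom=8−1·71/274=2121/274; d'=(30−1·1627/137)/(2121/274)=4966/2121
back: M4=4966/2121
back: M3=1627/137−71/274·4966/2121=23902/2121
back: M2=-698/71−10/71·23902/2121=-24218/2121
back: M1=13/5−3/10·-24218/2121=4260/707
M: M0=0, M1=4260/707, M2=-24218/2121, M3=23902/2121, M4=4966/2121, M5=0
seg 0: a=2, c=M0/2=0, d=(M1−M0)/(6·2)=355/707, b=Δ0−h0·(2M0+M1)/6=-2834/707
seg 1: a=-2, c=M1/2=2130/707, d=(M2−M1)/(6·3)=-18499/19089, b=Δ1−h1·(2M1+M2)/6=1426/707
seg 2: a=5, c=M2/2=-12109/2121, d=(M3−M2)/(6·1)=8020/2121, b=Δ2−h2·(2M2+M3)/6=-4293/707
seg 3: a=-3, c=M3/2=11951/2121, d=(M4−M3)/(6·1)=-1052/707, b=Δ3−h3·(2M3+M4)/6=-13037/2121
seg 4: a=-5, c=M4/2=2483/2121, d=(M5−M4)/(6·3)=-2483/19089, b=Δ4−h4·(2M4+M5)/6=1397/2121
t_q=27/4 → seg 3, τ=3/4; S=-3+-13037/2121·τ+11951/2121·τ²+-1052/707·τ³=-14333/2828

  seg 0: a=2 b=-2834/707 c=0 d=355/707
  seg 1: a=-2 b=1426/707 c=2130/707 d=-18499/19089
  seg 2: a=5 b=-4293/707 c=-12109/2121 d=8020/2121
  seg 3: a=-3 b=-13037/2121 c=11951/2121 d=-1052/707
  seg 4: a=-5 b=1397/2121 c=2483/2121 d=-2483/19089
S(27/4) = -14333/2828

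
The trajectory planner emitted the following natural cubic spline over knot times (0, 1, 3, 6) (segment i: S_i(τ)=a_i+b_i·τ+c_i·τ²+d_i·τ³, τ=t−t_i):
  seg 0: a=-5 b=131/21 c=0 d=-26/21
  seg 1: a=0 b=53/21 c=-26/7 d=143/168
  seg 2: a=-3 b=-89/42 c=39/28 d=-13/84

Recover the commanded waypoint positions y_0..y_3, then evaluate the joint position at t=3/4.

y_0=-5 y_1=0 y_2=-3 y_3=-1
S(3/4) = -27/32

y_0 = S_0(0) = a_0 = -5
y_1 = S_1(0) = a_1 = 0
y_2 = S_2(0) = a_2 = -3
y_3 = S_2(3) = -1
t_q=3/4 is in segment 0 (τ=3/4); S_0(τ)=-27/32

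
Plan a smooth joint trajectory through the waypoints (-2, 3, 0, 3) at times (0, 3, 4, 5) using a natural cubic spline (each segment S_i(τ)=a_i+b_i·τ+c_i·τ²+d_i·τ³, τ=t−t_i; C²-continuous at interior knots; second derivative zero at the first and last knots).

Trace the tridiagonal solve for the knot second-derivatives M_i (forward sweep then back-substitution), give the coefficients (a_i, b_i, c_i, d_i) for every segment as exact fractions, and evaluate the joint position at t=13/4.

  seg 0: a=-2 b=377/93 c=0 d=-74/279
  seg 1: a=3 b=-289/93 c=-74/31 d=232/93
  seg 2: a=0 b=-37/93 c=158/31 d=-158/93
S(13/4) = 131/62

Δ: Δ0=5/3, Δ1=-3, Δ2=3
row 1: diag=8, rhs=-28; c'=1/8, d'=-7/2
row 2: denom=4−1·1/8=31/8; d'=(36−1·-7/2)/(31/8)=316/31
back: M2=316/31
back: M1=-7/2−1/8·316/31=-148/31
M: M0=0, M1=-148/31, M2=316/31, M3=0
seg 0: a=-2, c=M0/2=0, d=(M1−M0)/(6·3)=-74/279, b=Δ0−h0·(2M0+M1)/6=377/93
seg 1: a=3, c=M1/2=-74/31, d=(M2−M1)/(6·1)=232/93, b=Δ1−h1·(2M1+M2)/6=-289/93
seg 2: a=0, c=M2/2=158/31, d=(M3−M2)/(6·1)=-158/93, b=Δ2−h2·(2M2+M3)/6=-37/93
t_q=13/4 → seg 1, τ=1/4; S=3+-289/93·τ+-74/31·τ²+232/93·τ³=131/62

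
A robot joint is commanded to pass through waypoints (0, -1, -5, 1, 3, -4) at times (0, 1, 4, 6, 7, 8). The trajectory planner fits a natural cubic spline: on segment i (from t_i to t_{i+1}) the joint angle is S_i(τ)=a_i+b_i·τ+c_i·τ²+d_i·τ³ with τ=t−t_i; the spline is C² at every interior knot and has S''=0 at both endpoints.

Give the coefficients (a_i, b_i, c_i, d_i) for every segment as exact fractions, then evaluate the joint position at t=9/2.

  seg 0: a=0 b=-3494/4515 c=0 d=-1021/4515
  seg 1: a=-1 b=-6557/4515 c=-1021/1505 d=3242/13545
  seg 2: a=-5 b=4243/4515 c=2221/1505 d=-1006/4515
  seg 3: a=1 b=2689/645 c=209/1505 d=-2084/903
  seg 4: a=3 b=-11183/4515 c=-10211/1505 d=10211/4515
S(9/2) = -12609/3010

Δ: Δ0=-1, Δ1=-4/3, Δ2=3, Δ3=2, Δ4=-7
row 1: diag=8, rhs=-2; c'=3/8, d'=-1/4
row 2: denom=10−3·3/8=71/8; d'=(26−3·-1/4)/(71/8)=214/71
row 3: denom=6−2·16/71=394/71; d'=(-6−2·214/71)/(394/71)=-427/197
row 4: denom=4−1·71/394=1505/394; d'=(-54−1·-427/197)/(1505/394)=-20422/1505
back: M4=-20422/1505
back: M3=-427/197−71/394·-20422/1505=418/1505
back: M2=214/71−16/71·418/1505=4442/1505
back: M1=-1/4−3/8·4442/1505=-2042/1505
M: M0=0, M1=-2042/1505, M2=4442/1505, M3=418/1505, M4=-20422/1505, M5=0
seg 0: a=0, c=M0/2=0, d=(M1−M0)/(6·1)=-1021/4515, b=Δ0−h0·(2M0+M1)/6=-3494/4515
seg 1: a=-1, c=M1/2=-1021/1505, d=(M2−M1)/(6·3)=3242/13545, b=Δ1−h1·(2M1+M2)/6=-6557/4515
seg 2: a=-5, c=M2/2=2221/1505, d=(M3−M2)/(6·2)=-1006/4515, b=Δ2−h2·(2M2+M3)/6=4243/4515
seg 3: a=1, c=M3/2=209/1505, d=(M4−M3)/(6·1)=-2084/903, b=Δ3−h3·(2M3+M4)/6=2689/645
seg 4: a=3, c=M4/2=-10211/1505, d=(M5−M4)/(6·1)=10211/4515, b=Δ4−h4·(2M4+M5)/6=-11183/4515
t_q=9/2 → seg 2, τ=1/2; S=-5+4243/4515·τ+2221/1505·τ²+-1006/4515·τ³=-12609/3010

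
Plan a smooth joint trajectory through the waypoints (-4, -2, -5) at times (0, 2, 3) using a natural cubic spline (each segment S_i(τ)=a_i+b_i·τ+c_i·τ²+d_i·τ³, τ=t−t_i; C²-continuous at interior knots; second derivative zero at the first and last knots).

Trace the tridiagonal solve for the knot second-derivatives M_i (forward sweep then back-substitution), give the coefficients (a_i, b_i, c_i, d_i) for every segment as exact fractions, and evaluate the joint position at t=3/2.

Δ: Δ0=1, Δ1=-3
row 1: diag=6, rhs=-24; c'=1/6, d'=-4
back: M1=-4
M: M0=0, M1=-4, M2=0
seg 0: a=-4, c=M0/2=0, d=(M1−M0)/(6·2)=-1/3, b=Δ0−h0·(2M0+M1)/6=7/3
seg 1: a=-2, c=M1/2=-2, d=(M2−M1)/(6·1)=2/3, b=Δ1−h1·(2M1+M2)/6=-5/3
t_q=3/2 → seg 0, τ=3/2; S=-4+7/3·τ+0·τ²+-1/3·τ³=-13/8

  seg 0: a=-4 b=7/3 c=0 d=-1/3
  seg 1: a=-2 b=-5/3 c=-2 d=2/3
S(3/2) = -13/8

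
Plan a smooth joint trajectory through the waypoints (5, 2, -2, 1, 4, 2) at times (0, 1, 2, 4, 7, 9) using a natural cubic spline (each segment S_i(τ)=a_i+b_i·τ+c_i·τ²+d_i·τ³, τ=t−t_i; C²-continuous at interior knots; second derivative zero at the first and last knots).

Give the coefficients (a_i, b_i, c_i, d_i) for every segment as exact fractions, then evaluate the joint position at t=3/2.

Δ: Δ0=-3, Δ1=-4, Δ2=3/2, Δ3=1, Δ4=-1
row 1: diag=4, rhs=-6; c'=1/4, d'=-3/2
row 2: denom=6−1·1/4=23/4; d'=(33−1·-3/2)/(23/4)=6
row 3: denom=10−2·8/23=214/23; d'=(-3−2·6)/(214/23)=-345/214
row 4: denom=10−3·69/214=1933/214; d'=(-12−3·-345/214)/(1933/214)=-1533/1933
back: M4=-1533/1933
back: M3=-345/214−69/214·-1533/1933=-2622/1933
back: M2=6−8/23·-2622/1933=12510/1933
back: M1=-3/2−1/4·12510/1933=-6027/1933
M: M0=0, M1=-6027/1933, M2=12510/1933, M3=-2622/1933, M4=-1533/1933, M5=0
seg 0: a=5, c=M0/2=0, d=(M1−M0)/(6·1)=-2009/3866, b=Δ0−h0·(2M0+M1)/6=-9589/3866
seg 1: a=2, c=M1/2=-6027/3866, d=(M2−M1)/(6·1)=6179/3866, b=Δ1−h1·(2M1+M2)/6=-7808/1933
seg 2: a=-2, c=M2/2=6255/1933, d=(M3−M2)/(6·2)=-1261/1933, b=Δ2−h2·(2M2+M3)/6=-9133/3866
seg 3: a=1, c=M3/2=-1311/1933, d=(M4−M3)/(6·3)=121/3866, b=Δ3−h3·(2M3+M4)/6=10643/3866
seg 4: a=4, c=M4/2=-1533/3866, d=(M5−M4)/(6·2)=511/7732, b=Δ4−h4·(2M4+M5)/6=-911/1933
t_q=3/2 → seg 1, τ=1/2; S=2+-7808/1933·τ+-6027/3866·τ²+6179/3866·τ³=-6483/30928

  seg 0: a=5 b=-9589/3866 c=0 d=-2009/3866
  seg 1: a=2 b=-7808/1933 c=-6027/3866 d=6179/3866
  seg 2: a=-2 b=-9133/3866 c=6255/1933 d=-1261/1933
  seg 3: a=1 b=10643/3866 c=-1311/1933 d=121/3866
  seg 4: a=4 b=-911/1933 c=-1533/3866 d=511/7732
S(3/2) = -6483/30928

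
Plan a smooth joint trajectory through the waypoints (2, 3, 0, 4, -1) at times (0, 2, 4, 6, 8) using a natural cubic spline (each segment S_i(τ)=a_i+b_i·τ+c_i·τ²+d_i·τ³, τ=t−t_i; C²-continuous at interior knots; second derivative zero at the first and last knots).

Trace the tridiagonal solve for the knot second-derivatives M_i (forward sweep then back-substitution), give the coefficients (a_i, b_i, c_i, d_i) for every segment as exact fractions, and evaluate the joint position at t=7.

  seg 0: a=2 b=153/112 c=0 d=-97/448
  seg 1: a=3 b=-69/56 c=-291/224 d=261/448
  seg 2: a=0 b=9/16 c=123/56 d=-331/448
  seg 3: a=4 b=27/56 c=-501/224 d=167/448
S(7) = 1173/448

Δ: Δ0=1/2, Δ1=-3/2, Δ2=2, Δ3=-5/2
row 1: diag=8, rhs=-12; c'=1/4, d'=-3/2
row 2: denom=8−2·1/4=15/2; d'=(21−2·-3/2)/(15/2)=16/5
row 3: denom=8−2·4/15=112/15; d'=(-27−2·16/5)/(112/15)=-501/112
back: M3=-501/112
back: M2=16/5−4/15·-501/112=123/28
back: M1=-3/2−1/4·123/28=-291/112
M: M0=0, M1=-291/112, M2=123/28, M3=-501/112, M4=0
seg 0: a=2, c=M0/2=0, d=(M1−M0)/(6·2)=-97/448, b=Δ0−h0·(2M0+M1)/6=153/112
seg 1: a=3, c=M1/2=-291/224, d=(M2−M1)/(6·2)=261/448, b=Δ1−h1·(2M1+M2)/6=-69/56
seg 2: a=0, c=M2/2=123/56, d=(M3−M2)/(6·2)=-331/448, b=Δ2−h2·(2M2+M3)/6=9/16
seg 3: a=4, c=M3/2=-501/224, d=(M4−M3)/(6·2)=167/448, b=Δ3−h3·(2M3+M4)/6=27/56
t_q=7 → seg 3, τ=1; S=4+27/56·τ+-501/224·τ²+167/448·τ³=1173/448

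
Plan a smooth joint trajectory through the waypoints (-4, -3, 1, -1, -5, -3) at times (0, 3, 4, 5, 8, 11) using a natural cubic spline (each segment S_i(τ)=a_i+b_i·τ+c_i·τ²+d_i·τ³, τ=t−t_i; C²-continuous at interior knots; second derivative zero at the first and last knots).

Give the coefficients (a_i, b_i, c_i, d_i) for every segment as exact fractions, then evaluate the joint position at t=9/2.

Δ: Δ0=1/3, Δ1=4, Δ2=-2, Δ3=-4/3, Δ4=2/3
row 1: diag=8, rhs=22; c'=1/8, d'=11/4
row 2: denom=4−1·1/8=31/8; d'=(-36−1·11/4)/(31/8)=-10
row 3: denom=8−1·8/31=240/31; d'=(4−1·-10)/(240/31)=217/120
row 4: denom=12−3·31/80=867/80; d'=(12−3·217/120)/(867/80)=526/867
back: M4=526/867
back: M3=217/120−31/80·526/867=1364/867
back: M2=-10−8/31·1364/867=-9022/867
back: M1=11/4−1/8·-9022/867=3512/867
M: M0=0, M1=3512/867, M2=-9022/867, M3=1364/867, M4=526/867, M5=0
seg 0: a=-4, c=M0/2=0, d=(M1−M0)/(6·3)=1756/7803, b=Δ0−h0·(2M0+M1)/6=-489/289
seg 1: a=-3, c=M1/2=1756/867, d=(M2−M1)/(6·1)=-2089/867, b=Δ1−h1·(2M1+M2)/6=1267/289
seg 2: a=1, c=M2/2=-4511/867, d=(M3−M2)/(6·1)=577/289, b=Δ2−h2·(2M2+M3)/6=1046/867
seg 3: a=-1, c=M3/2=682/867, d=(M4−M3)/(6·3)=-419/7803, b=Δ3−h3·(2M3+M4)/6=-2783/867
seg 4: a=-5, c=M4/2=263/867, d=(M5−M4)/(6·3)=-263/7803, b=Δ4−h4·(2M4+M5)/6=52/867
t_q=9/2 → seg 2, τ=1/2; S=1+1046/867·τ+-4511/867·τ²+577/289·τ³=3829/6936

  seg 0: a=-4 b=-489/289 c=0 d=1756/7803
  seg 1: a=-3 b=1267/289 c=1756/867 d=-2089/867
  seg 2: a=1 b=1046/867 c=-4511/867 d=577/289
  seg 3: a=-1 b=-2783/867 c=682/867 d=-419/7803
  seg 4: a=-5 b=52/867 c=263/867 d=-263/7803
S(9/2) = 3829/6936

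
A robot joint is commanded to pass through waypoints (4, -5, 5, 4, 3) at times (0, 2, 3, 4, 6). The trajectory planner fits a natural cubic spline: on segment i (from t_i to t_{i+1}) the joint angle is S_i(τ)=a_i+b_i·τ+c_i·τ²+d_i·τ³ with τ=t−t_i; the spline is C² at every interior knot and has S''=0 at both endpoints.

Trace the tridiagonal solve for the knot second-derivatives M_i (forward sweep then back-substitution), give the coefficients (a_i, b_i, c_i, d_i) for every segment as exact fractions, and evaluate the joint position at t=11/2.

Δ: Δ0=-9/2, Δ1=10, Δ2=-1, Δ3=-1/2
row 1: diag=6, rhs=87; c'=1/6, d'=29/2
row 2: denom=4−1·1/6=23/6; d'=(-66−1·29/2)/(23/6)=-21
row 3: denom=6−1·6/23=132/23; d'=(3−1·-21)/(132/23)=46/11
back: M3=46/11
back: M2=-21−6/23·46/11=-243/11
back: M1=29/2−1/6·-243/11=200/11
M: M0=0, M1=200/11, M2=-243/11, M3=46/11, M4=0
seg 0: a=4, c=M0/2=0, d=(M1−M0)/(6·2)=50/33, b=Δ0−h0·(2M0+M1)/6=-697/66
seg 1: a=-5, c=M1/2=100/11, d=(M2−M1)/(6·1)=-443/66, b=Δ1−h1·(2M1+M2)/6=503/66
seg 2: a=5, c=M2/2=-243/22, d=(M3−M2)/(6·1)=289/66, b=Δ2−h2·(2M2+M3)/6=17/3
seg 3: a=4, c=M3/2=23/11, d=(M4−M3)/(6·2)=-23/66, b=Δ3−h3·(2M3+M4)/6=-217/66
t_q=11/2 → seg 3, τ=3/2; S=4+-217/66·τ+23/11·τ²+-23/66·τ³=457/176

  seg 0: a=4 b=-697/66 c=0 d=50/33
  seg 1: a=-5 b=503/66 c=100/11 d=-443/66
  seg 2: a=5 b=17/3 c=-243/22 d=289/66
  seg 3: a=4 b=-217/66 c=23/11 d=-23/66
S(11/2) = 457/176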